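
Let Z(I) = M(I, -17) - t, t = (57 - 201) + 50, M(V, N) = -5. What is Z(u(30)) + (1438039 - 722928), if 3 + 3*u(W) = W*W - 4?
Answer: 715200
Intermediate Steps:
t = -94 (t = -144 + 50 = -94)
u(W) = -7/3 + W²/3 (u(W) = -1 + (W*W - 4)/3 = -1 + (W² - 4)/3 = -1 + (-4 + W²)/3 = -1 + (-4/3 + W²/3) = -7/3 + W²/3)
Z(I) = 89 (Z(I) = -5 - 1*(-94) = -5 + 94 = 89)
Z(u(30)) + (1438039 - 722928) = 89 + (1438039 - 722928) = 89 + 715111 = 715200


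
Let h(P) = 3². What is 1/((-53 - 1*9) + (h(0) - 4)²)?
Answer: -1/37 ≈ -0.027027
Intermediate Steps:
h(P) = 9
1/((-53 - 1*9) + (h(0) - 4)²) = 1/((-53 - 1*9) + (9 - 4)²) = 1/((-53 - 9) + 5²) = 1/(-62 + 25) = 1/(-37) = -1/37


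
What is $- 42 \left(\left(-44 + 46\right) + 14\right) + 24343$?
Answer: $23671$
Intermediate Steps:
$- 42 \left(\left(-44 + 46\right) + 14\right) + 24343 = - 42 \left(2 + 14\right) + 24343 = \left(-42\right) 16 + 24343 = -672 + 24343 = 23671$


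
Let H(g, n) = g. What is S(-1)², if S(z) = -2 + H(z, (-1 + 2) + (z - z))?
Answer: 9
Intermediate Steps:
S(z) = -2 + z
S(-1)² = (-2 - 1)² = (-3)² = 9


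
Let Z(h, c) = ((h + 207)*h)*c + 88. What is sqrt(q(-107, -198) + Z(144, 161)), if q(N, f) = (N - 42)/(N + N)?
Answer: 3*sqrt(41408095422)/214 ≈ 2852.7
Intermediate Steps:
q(N, f) = (-42 + N)/(2*N) (q(N, f) = (-42 + N)/((2*N)) = (-42 + N)*(1/(2*N)) = (-42 + N)/(2*N))
Z(h, c) = 88 + c*h*(207 + h) (Z(h, c) = ((207 + h)*h)*c + 88 = (h*(207 + h))*c + 88 = c*h*(207 + h) + 88 = 88 + c*h*(207 + h))
sqrt(q(-107, -198) + Z(144, 161)) = sqrt((1/2)*(-42 - 107)/(-107) + (88 + 161*144**2 + 207*161*144)) = sqrt((1/2)*(-1/107)*(-149) + (88 + 161*20736 + 4799088)) = sqrt(149/214 + (88 + 3338496 + 4799088)) = sqrt(149/214 + 8137672) = sqrt(1741461957/214) = 3*sqrt(41408095422)/214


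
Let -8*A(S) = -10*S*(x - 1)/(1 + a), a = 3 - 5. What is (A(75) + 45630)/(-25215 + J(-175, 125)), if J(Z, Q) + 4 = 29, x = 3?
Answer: -18177/10076 ≈ -1.8040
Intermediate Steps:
a = -2
J(Z, Q) = 25 (J(Z, Q) = -4 + 29 = 25)
A(S) = -5*S/2 (A(S) = -(-5)*S*((3 - 1)/(1 - 2))/4 = -(-5)*S*(2/(-1))/4 = -(-5)*S*(2*(-1))/4 = -(-5)*S*(-2)/4 = -(-5)*(-2*S)/4 = -5*S/2)
(A(75) + 45630)/(-25215 + J(-175, 125)) = (-5/2*75 + 45630)/(-25215 + 25) = (-375/2 + 45630)/(-25190) = (90885/2)*(-1/25190) = -18177/10076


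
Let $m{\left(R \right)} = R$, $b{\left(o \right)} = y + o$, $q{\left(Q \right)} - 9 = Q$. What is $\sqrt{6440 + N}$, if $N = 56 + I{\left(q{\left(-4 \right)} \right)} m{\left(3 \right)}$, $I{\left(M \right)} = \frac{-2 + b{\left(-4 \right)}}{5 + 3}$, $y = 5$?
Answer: $\frac{\sqrt{103930}}{4} \approx 80.595$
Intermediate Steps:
$q{\left(Q \right)} = 9 + Q$
$b{\left(o \right)} = 5 + o$
$I{\left(M \right)} = - \frac{1}{8}$ ($I{\left(M \right)} = \frac{-2 + \left(5 - 4\right)}{5 + 3} = \frac{-2 + 1}{8} = \left(-1\right) \frac{1}{8} = - \frac{1}{8}$)
$N = \frac{445}{8}$ ($N = 56 - \frac{3}{8} = \frac{445}{8} \approx 55.625$)
$\sqrt{6440 + N} = \sqrt{6440 + \frac{445}{8}} = \sqrt{\frac{51965}{8}} = \frac{\sqrt{103930}}{4}$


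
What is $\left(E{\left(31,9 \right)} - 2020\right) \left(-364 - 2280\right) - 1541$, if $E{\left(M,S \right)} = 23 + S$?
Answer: $5254731$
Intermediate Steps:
$\left(E{\left(31,9 \right)} - 2020\right) \left(-364 - 2280\right) - 1541 = \left(\left(23 + 9\right) - 2020\right) \left(-364 - 2280\right) - 1541 = \left(32 - 2020\right) \left(-2644\right) - 1541 = \left(-1988\right) \left(-2644\right) - 1541 = 5256272 - 1541 = 5254731$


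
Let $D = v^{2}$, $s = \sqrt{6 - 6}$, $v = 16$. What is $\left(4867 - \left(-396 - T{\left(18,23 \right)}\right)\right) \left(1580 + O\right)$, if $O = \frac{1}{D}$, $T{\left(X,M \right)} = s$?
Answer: $\frac{2128783503}{256} \approx 8.3156 \cdot 10^{6}$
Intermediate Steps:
$s = 0$ ($s = \sqrt{0} = 0$)
$T{\left(X,M \right)} = 0$
$D = 256$ ($D = 16^{2} = 256$)
$O = \frac{1}{256} \approx 0.0039063$
$\left(4867 - \left(-396 - T{\left(18,23 \right)}\right)\right) \left(1580 + O\right) = \left(4867 + \left(\left(1615 + 0\right) - 1219\right)\right) \left(1580 + \frac{1}{256}\right) = \left(4867 + \left(1615 - 1219\right)\right) \frac{404481}{256} = \left(4867 + 396\right) \frac{404481}{256} = 5263 \cdot \frac{404481}{256} = \frac{2128783503}{256}$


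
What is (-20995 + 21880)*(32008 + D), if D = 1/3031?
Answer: 85859380365/3031 ≈ 2.8327e+7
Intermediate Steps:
D = 1/3031 ≈ 0.00032992
(-20995 + 21880)*(32008 + D) = (-20995 + 21880)*(32008 + 1/3031) = 885*(97016249/3031) = 85859380365/3031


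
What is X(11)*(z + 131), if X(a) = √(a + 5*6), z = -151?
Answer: -20*√41 ≈ -128.06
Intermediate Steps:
X(a) = √(30 + a) (X(a) = √(a + 30) = √(30 + a))
X(11)*(z + 131) = √(30 + 11)*(-151 + 131) = √41*(-20) = -20*√41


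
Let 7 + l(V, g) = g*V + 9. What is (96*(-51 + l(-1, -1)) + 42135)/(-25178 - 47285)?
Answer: -37527/72463 ≈ -0.51788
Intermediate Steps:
l(V, g) = 2 + V*g (l(V, g) = -7 + (g*V + 9) = -7 + (V*g + 9) = -7 + (9 + V*g) = 2 + V*g)
(96*(-51 + l(-1, -1)) + 42135)/(-25178 - 47285) = (96*(-51 + (2 - 1*(-1))) + 42135)/(-25178 - 47285) = (96*(-51 + (2 + 1)) + 42135)/(-72463) = (96*(-51 + 3) + 42135)*(-1/72463) = (96*(-48) + 42135)*(-1/72463) = (-4608 + 42135)*(-1/72463) = 37527*(-1/72463) = -37527/72463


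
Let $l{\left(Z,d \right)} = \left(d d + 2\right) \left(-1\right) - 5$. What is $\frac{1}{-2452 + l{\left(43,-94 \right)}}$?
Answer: $- \frac{1}{11295} \approx -8.8535 \cdot 10^{-5}$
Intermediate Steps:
$l{\left(Z,d \right)} = -7 - d^{2}$ ($l{\left(Z,d \right)} = \left(d^{2} + 2\right) \left(-1\right) - 5 = \left(2 + d^{2}\right) \left(-1\right) - 5 = \left(-2 - d^{2}\right) - 5 = -7 - d^{2}$)
$\frac{1}{-2452 + l{\left(43,-94 \right)}} = \frac{1}{-2452 - 8843} = \frac{1}{-11295} = - \frac{1}{11295}$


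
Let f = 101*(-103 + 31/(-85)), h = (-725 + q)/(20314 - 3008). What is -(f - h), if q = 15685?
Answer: 451716874/43265 ≈ 10441.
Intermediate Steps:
h = 440/509 (h = (-725 + 15685)/(20314 - 3008) = 14960/17306 = 14960*(1/17306) = 440/509 ≈ 0.86444)
f = -887386/85 (f = 101*(-103 + 31*(-1/85)) = 101*(-103 - 31/85) = 101*(-8786/85) = -887386/85 ≈ -10440.)
-(f - h) = -(-887386/85 - 1*440/509) = -(-887386/85 - 440/509) = -1*(-451716874/43265) = 451716874/43265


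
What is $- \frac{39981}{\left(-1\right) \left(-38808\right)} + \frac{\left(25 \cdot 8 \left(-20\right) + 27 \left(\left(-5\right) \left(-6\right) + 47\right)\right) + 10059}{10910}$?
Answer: $- \frac{20062201}{70565880} \approx -0.2843$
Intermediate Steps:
$- \frac{39981}{\left(-1\right) \left(-38808\right)} + \frac{\left(25 \cdot 8 \left(-20\right) + 27 \left(\left(-5\right) \left(-6\right) + 47\right)\right) + 10059}{10910} = - \frac{39981}{38808} + \left(\left(200 \left(-20\right) + 27 \left(30 + 47\right)\right) + 10059\right) \frac{1}{10910} = \left(-39981\right) \frac{1}{38808} + \left(\left(-4000 + 27 \cdot 77\right) + 10059\right) \frac{1}{10910} = - \frac{13327}{12936} + \left(\left(-4000 + 2079\right) + 10059\right) \frac{1}{10910} = - \frac{13327}{12936} + \left(-1921 + 10059\right) \frac{1}{10910} = - \frac{13327}{12936} + 8138 \cdot \frac{1}{10910} = - \frac{13327}{12936} + \frac{4069}{5455} = - \frac{20062201}{70565880}$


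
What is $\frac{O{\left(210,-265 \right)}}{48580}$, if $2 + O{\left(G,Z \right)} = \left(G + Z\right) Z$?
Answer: $\frac{14573}{48580} \approx 0.29998$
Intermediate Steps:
$O{\left(G,Z \right)} = -2 + Z \left(G + Z\right)$ ($O{\left(G,Z \right)} = -2 + \left(G + Z\right) Z = -2 + Z \left(G + Z\right)$)
$\frac{O{\left(210,-265 \right)}}{48580} = \frac{-2 + \left(-265\right)^{2} + 210 \left(-265\right)}{48580} = \left(-2 + 70225 - 55650\right) \frac{1}{48580} = 14573 \cdot \frac{1}{48580} = \frac{14573}{48580}$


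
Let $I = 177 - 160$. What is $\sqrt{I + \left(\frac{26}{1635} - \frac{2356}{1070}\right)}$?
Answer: $\frac{\sqrt{453394634745}}{174945} \approx 3.8489$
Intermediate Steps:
$I = 17$ ($I = 177 - 160 = 17$)
$\sqrt{I + \left(\frac{26}{1635} - \frac{2356}{1070}\right)} = \sqrt{17 + \left(\frac{26}{1635} - \frac{2356}{1070}\right)} = \sqrt{17 + \left(26 \cdot \frac{1}{1635} - \frac{1178}{535}\right)} = \sqrt{17 + \left(\frac{26}{1635} - \frac{1178}{535}\right)} = \sqrt{17 - \frac{382424}{174945}} = \sqrt{\frac{2591641}{174945}} = \frac{\sqrt{453394634745}}{174945}$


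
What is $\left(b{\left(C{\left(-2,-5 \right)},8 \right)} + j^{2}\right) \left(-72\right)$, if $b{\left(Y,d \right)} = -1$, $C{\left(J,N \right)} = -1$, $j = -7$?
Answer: $-3456$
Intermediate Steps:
$\left(b{\left(C{\left(-2,-5 \right)},8 \right)} + j^{2}\right) \left(-72\right) = \left(-1 + \left(-7\right)^{2}\right) \left(-72\right) = \left(-1 + 49\right) \left(-72\right) = 48 \left(-72\right) = -3456$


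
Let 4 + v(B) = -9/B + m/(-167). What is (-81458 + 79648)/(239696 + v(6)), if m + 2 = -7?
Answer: -120908/16011329 ≈ -0.0075514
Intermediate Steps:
m = -9 (m = -2 - 7 = -9)
v(B) = -659/167 - 9/B (v(B) = -4 + (-9/B - 9/(-167)) = -4 + (-9/B - 9*(-1/167)) = -4 + (-9/B + 9/167) = -4 + (9/167 - 9/B) = -659/167 - 9/B)
(-81458 + 79648)/(239696 + v(6)) = (-81458 + 79648)/(239696 + (-659/167 - 9/6)) = -1810/(239696 + (-659/167 - 9*1/6)) = -1810/(239696 + (-659/167 - 3/2)) = -1810/(239696 - 1819/334) = -1810/80056645/334 = -1810*334/80056645 = -120908/16011329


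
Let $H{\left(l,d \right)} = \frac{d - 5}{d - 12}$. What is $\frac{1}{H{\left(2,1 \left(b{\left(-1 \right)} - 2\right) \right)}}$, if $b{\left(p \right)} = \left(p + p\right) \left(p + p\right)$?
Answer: $\frac{10}{3} \approx 3.3333$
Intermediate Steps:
$b{\left(p \right)} = 4 p^{2}$ ($b{\left(p \right)} = 2 p 2 p = 4 p^{2}$)
$H{\left(l,d \right)} = \frac{-5 + d}{-12 + d}$
$\frac{1}{H{\left(2,1 \left(b{\left(-1 \right)} - 2\right) \right)}} = \frac{1}{\frac{1}{-12 + 1 \left(4 \left(-1\right)^{2} - 2\right)} \left(-5 + 1 \left(4 \left(-1\right)^{2} - 2\right)\right)} = \frac{1}{\frac{1}{-12 + 1 \left(4 \cdot 1 - 2\right)} \left(-5 + 1 \left(4 \cdot 1 - 2\right)\right)} = \frac{1}{\frac{1}{-12 + 1 \left(4 - 2\right)} \left(-5 + 1 \left(4 - 2\right)\right)} = \frac{1}{\frac{1}{-12 + 1 \cdot 2} \left(-5 + 1 \cdot 2\right)} = \frac{1}{\frac{1}{-12 + 2} \left(-5 + 2\right)} = \frac{1}{\frac{1}{-10} \left(-3\right)} = \frac{1}{\left(- \frac{1}{10}\right) \left(-3\right)} = \frac{1}{\frac{3}{10}} = \frac{10}{3}$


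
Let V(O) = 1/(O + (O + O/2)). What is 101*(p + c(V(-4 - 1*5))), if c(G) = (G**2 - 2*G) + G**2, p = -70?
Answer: -14297762/2025 ≈ -7060.6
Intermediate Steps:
V(O) = 2/(5*O) (V(O) = 1/(O + (O + O*(1/2))) = 1/(O + (O + O/2)) = 1/(O + 3*O/2) = 1/(5*O/2) = 2/(5*O))
c(G) = -2*G + 2*G**2
101*(p + c(V(-4 - 1*5))) = 101*(-70 + 2*(2/(5*(-4 - 1*5)))*(-1 + 2/(5*(-4 - 1*5)))) = 101*(-70 + 2*(2/(5*(-4 - 5)))*(-1 + 2/(5*(-4 - 5)))) = 101*(-70 + 2*((2/5)/(-9))*(-1 + (2/5)/(-9))) = 101*(-70 + 2*((2/5)*(-1/9))*(-1 + (2/5)*(-1/9))) = 101*(-70 + 2*(-2/45)*(-1 - 2/45)) = 101*(-70 + 2*(-2/45)*(-47/45)) = 101*(-70 + 188/2025) = 101*(-141562/2025) = -14297762/2025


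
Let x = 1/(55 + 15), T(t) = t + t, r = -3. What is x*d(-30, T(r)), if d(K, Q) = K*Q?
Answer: 18/7 ≈ 2.5714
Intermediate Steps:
T(t) = 2*t
x = 1/70 ≈ 0.014286
x*d(-30, T(r)) = (-60*(-3))/70 = (-30*(-6))/70 = (1/70)*180 = 18/7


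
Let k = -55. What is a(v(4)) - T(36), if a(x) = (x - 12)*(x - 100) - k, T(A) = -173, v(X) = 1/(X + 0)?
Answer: 22401/16 ≈ 1400.1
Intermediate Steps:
v(X) = 1/X
a(x) = 55 + (-100 + x)*(-12 + x) (a(x) = (x - 12)*(x - 100) - 1*(-55) = (-12 + x)*(-100 + x) + 55 = (-100 + x)*(-12 + x) + 55 = 55 + (-100 + x)*(-12 + x))
a(v(4)) - T(36) = (1255 + (1/4)² - 112/4) - 1*(-173) = (1255 + (¼)² - 112*¼) + 173 = (1255 + 1/16 - 28) + 173 = 19633/16 + 173 = 22401/16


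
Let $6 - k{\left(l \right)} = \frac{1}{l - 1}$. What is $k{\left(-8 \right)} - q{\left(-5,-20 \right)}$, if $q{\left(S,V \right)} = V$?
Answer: $\frac{235}{9} \approx 26.111$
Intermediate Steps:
$k{\left(l \right)} = 6 - \frac{1}{-1 + l}$ ($k{\left(l \right)} = 6 - \frac{1}{l - 1} = 6 - \frac{1}{-1 + l}$)
$k{\left(-8 \right)} - q{\left(-5,-20 \right)} = \frac{-7 + 6 \left(-8\right)}{-1 - 8} - -20 = \frac{-7 - 48}{-9} + 20 = \left(- \frac{1}{9}\right) \left(-55\right) + 20 = \frac{55}{9} + 20 = \frac{235}{9}$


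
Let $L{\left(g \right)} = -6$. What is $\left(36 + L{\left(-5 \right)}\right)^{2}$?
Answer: $900$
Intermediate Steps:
$\left(36 + L{\left(-5 \right)}\right)^{2} = \left(36 - 6\right)^{2} = 30^{2} = 900$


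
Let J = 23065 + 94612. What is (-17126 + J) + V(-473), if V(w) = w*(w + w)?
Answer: 548009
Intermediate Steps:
J = 117677
V(w) = 2*w² (V(w) = w*(2*w) = 2*w²)
(-17126 + J) + V(-473) = (-17126 + 117677) + 2*(-473)² = 100551 + 2*223729 = 100551 + 447458 = 548009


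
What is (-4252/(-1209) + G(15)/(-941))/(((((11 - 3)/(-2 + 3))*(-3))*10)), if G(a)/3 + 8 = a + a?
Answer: -1960669/136520280 ≈ -0.014362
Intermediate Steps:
G(a) = -24 + 6*a (G(a) = -24 + 3*(a + a) = -24 + 3*(2*a) = -24 + 6*a)
(-4252/(-1209) + G(15)/(-941))/(((((11 - 3)/(-2 + 3))*(-3))*10)) = (-4252/(-1209) + (-24 + 6*15)/(-941))/(((((11 - 3)/(-2 + 3))*(-3))*10)) = (-4252*(-1/1209) + (-24 + 90)*(-1/941))/((((8/1)*(-3))*10)) = (4252/1209 + 66*(-1/941))/((((8*1)*(-3))*10)) = (4252/1209 - 66/941)/(((8*(-3))*10)) = 3921338/(1137669*((-24*10))) = (3921338/1137669)/(-240) = (3921338/1137669)*(-1/240) = -1960669/136520280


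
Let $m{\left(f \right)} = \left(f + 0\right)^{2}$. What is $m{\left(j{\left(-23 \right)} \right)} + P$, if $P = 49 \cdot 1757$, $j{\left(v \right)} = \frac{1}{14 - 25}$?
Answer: $\frac{10417254}{121} \approx 86093.0$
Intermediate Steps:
$j{\left(v \right)} = - \frac{1}{11}$ ($j{\left(v \right)} = \frac{1}{-11} = - \frac{1}{11}$)
$P = 86093$
$m{\left(f \right)} = f^{2}$
$m{\left(j{\left(-23 \right)} \right)} + P = \left(- \frac{1}{11}\right)^{2} + 86093 = \frac{1}{121} + 86093 = \frac{10417254}{121}$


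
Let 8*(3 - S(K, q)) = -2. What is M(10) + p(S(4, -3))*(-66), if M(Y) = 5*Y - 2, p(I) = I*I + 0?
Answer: -5193/8 ≈ -649.13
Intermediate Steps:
S(K, q) = 13/4 (S(K, q) = 3 - 1/8*(-2) = 3 + 1/4 = 13/4)
p(I) = I**2 (p(I) = I**2 + 0 = I**2)
M(Y) = -2 + 5*Y
M(10) + p(S(4, -3))*(-66) = (-2 + 5*10) + (13/4)**2*(-66) = (-2 + 50) + (169/16)*(-66) = 48 - 5577/8 = -5193/8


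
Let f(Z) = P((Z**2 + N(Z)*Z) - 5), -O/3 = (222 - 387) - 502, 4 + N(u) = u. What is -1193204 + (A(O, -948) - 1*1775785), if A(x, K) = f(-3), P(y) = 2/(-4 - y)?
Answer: -86100683/29 ≈ -2.9690e+6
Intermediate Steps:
N(u) = -4 + u
O = 2001 (O = -3*((222 - 387) - 502) = -3*(-165 - 502) = -3*(-667) = 2001)
f(Z) = -2/(-1 + Z**2 + Z*(-4 + Z)) (f(Z) = -2/(4 + ((Z**2 + (-4 + Z)*Z) - 5)) = -2/(4 + ((Z**2 + Z*(-4 + Z)) - 5)) = -2/(4 + (-5 + Z**2 + Z*(-4 + Z))) = -2/(-1 + Z**2 + Z*(-4 + Z)))
A(x, K) = -2/29 (A(x, K) = -2/(-1 + (-3)**2 - 3*(-4 - 3)) = -2/(-1 + 9 - 3*(-7)) = -2/(-1 + 9 + 21) = -2/29)
-1193204 + (A(O, -948) - 1*1775785) = -1193204 + (-2/29 - 1*1775785) = -1193204 + (-2/29 - 1775785) = -1193204 - 51497767/29 = -86100683/29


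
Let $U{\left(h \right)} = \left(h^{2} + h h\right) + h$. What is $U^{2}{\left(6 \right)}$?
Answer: $6084$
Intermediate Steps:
$U{\left(h \right)} = h + 2 h^{2}$ ($U{\left(h \right)} = \left(h^{2} + h^{2}\right) + h = 2 h^{2} + h = h + 2 h^{2}$)
$U^{2}{\left(6 \right)} = \left(6 \left(1 + 2 \cdot 6\right)\right)^{2} = \left(6 \left(1 + 12\right)\right)^{2} = \left(6 \cdot 13\right)^{2} = 78^{2} = 6084$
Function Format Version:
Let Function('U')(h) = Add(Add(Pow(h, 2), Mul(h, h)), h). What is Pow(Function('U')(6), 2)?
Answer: 6084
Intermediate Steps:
Function('U')(h) = Add(h, Mul(2, Pow(h, 2))) (Function('U')(h) = Add(Add(Pow(h, 2), Pow(h, 2)), h) = Add(Mul(2, Pow(h, 2)), h) = Add(h, Mul(2, Pow(h, 2))))
Pow(Function('U')(6), 2) = Pow(Mul(6, Add(1, Mul(2, 6))), 2) = Pow(Mul(6, Add(1, 12)), 2) = Pow(Mul(6, 13), 2) = Pow(78, 2) = 6084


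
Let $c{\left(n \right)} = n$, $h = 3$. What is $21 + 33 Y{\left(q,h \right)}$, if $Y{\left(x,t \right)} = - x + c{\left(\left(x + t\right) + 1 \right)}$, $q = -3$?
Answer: $153$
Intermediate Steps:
$Y{\left(x,t \right)} = 1 + t$ ($Y{\left(x,t \right)} = - x + \left(\left(x + t\right) + 1\right) = - x + \left(\left(t + x\right) + 1\right) = - x + \left(1 + t + x\right) = 1 + t$)
$21 + 33 Y{\left(q,h \right)} = 21 + 33 \left(1 + 3\right) = 21 + 33 \cdot 4 = 21 + 132 = 153$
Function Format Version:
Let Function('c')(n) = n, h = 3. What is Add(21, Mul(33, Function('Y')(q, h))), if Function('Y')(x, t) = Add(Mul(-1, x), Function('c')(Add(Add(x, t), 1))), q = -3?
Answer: 153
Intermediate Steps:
Function('Y')(x, t) = Add(1, t) (Function('Y')(x, t) = Add(Mul(-1, x), Add(Add(x, t), 1)) = Add(Mul(-1, x), Add(Add(t, x), 1)) = Add(Mul(-1, x), Add(1, t, x)) = Add(1, t))
Add(21, Mul(33, Function('Y')(q, h))) = Add(21, Mul(33, Add(1, 3))) = Add(21, Mul(33, 4)) = Add(21, 132) = 153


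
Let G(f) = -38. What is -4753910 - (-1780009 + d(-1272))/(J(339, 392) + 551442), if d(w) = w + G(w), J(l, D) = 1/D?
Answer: -1027629516659102/216165265 ≈ -4.7539e+6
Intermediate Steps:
d(w) = -38 + w (d(w) = w - 38 = -38 + w)
-4753910 - (-1780009 + d(-1272))/(J(339, 392) + 551442) = -4753910 - (-1780009 + (-38 - 1272))/(1/392 + 551442) = -4753910 - (-1780009 - 1310)/(1/392 + 551442) = -4753910 - (-1781319)/216165265/392 = -4753910 - (-1781319)*392/216165265 = -4753910 - 1*(-698277048/216165265) = -4753910 + 698277048/216165265 = -1027629516659102/216165265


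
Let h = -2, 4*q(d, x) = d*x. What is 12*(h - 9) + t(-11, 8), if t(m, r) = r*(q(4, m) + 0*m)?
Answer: -220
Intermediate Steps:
q(d, x) = d*x/4 (q(d, x) = (d*x)/4 = d*x/4)
t(m, r) = m*r (t(m, r) = r*((¼)*4*m + 0*m) = r*(m + 0) = r*m = m*r)
12*(h - 9) + t(-11, 8) = 12*(-2 - 9) - 11*8 = 12*(-11) - 88 = -132 - 88 = -220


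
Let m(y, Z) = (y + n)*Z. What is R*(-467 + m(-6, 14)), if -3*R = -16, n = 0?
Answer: -8816/3 ≈ -2938.7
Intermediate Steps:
R = 16/3 (R = -1/3*(-16) = 16/3 ≈ 5.3333)
m(y, Z) = Z*y (m(y, Z) = (y + 0)*Z = y*Z = Z*y)
R*(-467 + m(-6, 14)) = 16*(-467 + 14*(-6))/3 = 16*(-467 - 84)/3 = (16/3)*(-551) = -8816/3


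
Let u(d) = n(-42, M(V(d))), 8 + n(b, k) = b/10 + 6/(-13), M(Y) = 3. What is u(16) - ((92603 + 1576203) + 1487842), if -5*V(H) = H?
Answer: -205182943/65 ≈ -3.1567e+6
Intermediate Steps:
V(H) = -H/5
n(b, k) = -110/13 + b/10 (n(b, k) = -8 + (b/10 + 6/(-13)) = -8 + (b*(⅒) + 6*(-1/13)) = -8 + (b/10 - 6/13) = -8 + (-6/13 + b/10) = -110/13 + b/10)
u(d) = -823/65 (u(d) = -110/13 + (⅒)*(-42) = -110/13 - 21/5 = -823/65)
u(16) - ((92603 + 1576203) + 1487842) = -823/65 - ((92603 + 1576203) + 1487842) = -823/65 - (1668806 + 1487842) = -823/65 - 1*3156648 = -823/65 - 3156648 = -205182943/65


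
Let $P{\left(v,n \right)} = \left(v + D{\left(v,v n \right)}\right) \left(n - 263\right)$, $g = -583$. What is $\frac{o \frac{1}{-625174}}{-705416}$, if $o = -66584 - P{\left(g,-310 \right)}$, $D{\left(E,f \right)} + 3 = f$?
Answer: $\frac{12894491}{55125967798} \approx 0.00023391$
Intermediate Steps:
$D{\left(E,f \right)} = -3 + f$
$P{\left(v,n \right)} = \left(-263 + n\right) \left(-3 + v + n v\right)$ ($P{\left(v,n \right)} = \left(v + \left(-3 + v n\right)\right) \left(n - 263\right) = \left(v + \left(-3 + n v\right)\right) \left(-263 + n\right) = \left(-3 + v + n v\right) \left(-263 + n\right) = \left(-263 + n\right) \left(-3 + v + n v\right)$)
$o = 103155928$ ($o = -66584 - \left(789 - -153329 - 310 \left(-3 - -180730\right) - \left(-81220\right) \left(-583\right)\right) = -66584 - \left(789 + 153329 - 310 \left(-3 + 180730\right) - 47351260\right) = -66584 - \left(789 + 153329 - 56025370 - 47351260\right) = -66584 - -103222512 = -66584 + 103222512 = 103155928$)
$\frac{o \frac{1}{-625174}}{-705416} = \frac{103155928 \frac{1}{-625174}}{-705416} = 103155928 \left(- \frac{1}{625174}\right) \left(- \frac{1}{705416}\right) = \left(- \frac{51577964}{312587}\right) \left(- \frac{1}{705416}\right) = \frac{12894491}{55125967798}$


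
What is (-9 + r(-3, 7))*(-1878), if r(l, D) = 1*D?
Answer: 3756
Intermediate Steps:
r(l, D) = D
(-9 + r(-3, 7))*(-1878) = (-9 + 7)*(-1878) = -2*(-1878) = 3756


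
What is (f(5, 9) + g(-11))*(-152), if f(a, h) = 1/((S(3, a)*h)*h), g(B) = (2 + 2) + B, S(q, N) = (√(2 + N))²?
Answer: 603136/567 ≈ 1063.7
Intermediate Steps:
S(q, N) = 2 + N
g(B) = 4 + B
f(a, h) = 1/(h²*(2 + a)) (f(a, h) = 1/(((2 + a)*h)*h) = 1/((h*(2 + a))*h) = 1/(h²*(2 + a)))
(f(5, 9) + g(-11))*(-152) = (1/(9²*(2 + 5)) + (4 - 11))*(-152) = ((1/81)/7 - 7)*(-152) = ((1/81)*(⅐) - 7)*(-152) = (1/567 - 7)*(-152) = -3968/567*(-152) = 603136/567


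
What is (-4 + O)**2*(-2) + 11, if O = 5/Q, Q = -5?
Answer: -39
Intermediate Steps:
O = -1 (O = 5/(-5) = 5*(-1/5) = -1)
(-4 + O)**2*(-2) + 11 = (-4 - 1)**2*(-2) + 11 = (-5)**2*(-2) + 11 = 25*(-2) + 11 = -50 + 11 = -39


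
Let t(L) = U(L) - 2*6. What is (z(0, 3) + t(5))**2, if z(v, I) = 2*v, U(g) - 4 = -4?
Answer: 144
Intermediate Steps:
U(g) = 0 (U(g) = 4 - 4 = 0)
t(L) = -12 (t(L) = 0 - 2*6 = 0 - 12 = -12)
(z(0, 3) + t(5))**2 = (2*0 - 12)**2 = (0 - 12)**2 = (-12)**2 = 144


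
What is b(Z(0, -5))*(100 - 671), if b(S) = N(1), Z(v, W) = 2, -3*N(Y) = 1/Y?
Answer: 571/3 ≈ 190.33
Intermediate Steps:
N(Y) = -1/(3*Y)
b(S) = -⅓ (b(S) = -⅓/1 = -⅓*1 = -⅓)
b(Z(0, -5))*(100 - 671) = -(100 - 671)/3 = -⅓*(-571) = 571/3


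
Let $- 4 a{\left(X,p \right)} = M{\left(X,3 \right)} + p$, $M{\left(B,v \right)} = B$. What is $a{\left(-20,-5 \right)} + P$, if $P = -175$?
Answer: $- \frac{675}{4} \approx -168.75$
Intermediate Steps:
$a{\left(X,p \right)} = - \frac{X}{4} - \frac{p}{4}$ ($a{\left(X,p \right)} = - \frac{X + p}{4} = - \frac{X}{4} - \frac{p}{4}$)
$a{\left(-20,-5 \right)} + P = \left(\left(- \frac{1}{4}\right) \left(-20\right) - - \frac{5}{4}\right) - 175 = \left(5 + \frac{5}{4}\right) - 175 = \frac{25}{4} - 175 = - \frac{675}{4}$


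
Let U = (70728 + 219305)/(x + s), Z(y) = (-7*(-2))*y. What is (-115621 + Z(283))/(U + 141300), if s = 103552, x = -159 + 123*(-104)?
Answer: -10116417059/12802211333 ≈ -0.79021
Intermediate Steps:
Z(y) = 14*y
x = -12951 (x = -159 - 12792 = -12951)
U = 290033/90601 (U = (70728 + 219305)/(-12951 + 103552) = 290033/90601 ≈ 3.2012)
(-115621 + Z(283))/(U + 141300) = (-115621 + 14*283)/(290033/90601 + 141300) = (-115621 + 3962)/(12802211333/90601) = -111659*90601/12802211333 = -10116417059/12802211333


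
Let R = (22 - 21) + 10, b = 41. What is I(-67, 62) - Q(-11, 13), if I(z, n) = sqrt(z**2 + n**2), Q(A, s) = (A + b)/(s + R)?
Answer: -5/4 + sqrt(8333) ≈ 90.035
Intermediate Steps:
R = 11 (R = 1 + 10 = 11)
Q(A, s) = (41 + A)/(11 + s) (Q(A, s) = (A + 41)/(s + 11) = (41 + A)/(11 + s))
I(z, n) = sqrt(n**2 + z**2)
I(-67, 62) - Q(-11, 13) = sqrt(62**2 + (-67)**2) - (41 - 11)/(11 + 13) = sqrt(3844 + 4489) - 30/24 = sqrt(8333) - 30/24 = sqrt(8333) - 1*5/4 = sqrt(8333) - 5/4 = -5/4 + sqrt(8333)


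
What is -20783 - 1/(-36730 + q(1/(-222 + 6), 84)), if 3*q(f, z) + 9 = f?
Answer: -494697436607/23802985 ≈ -20783.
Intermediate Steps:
q(f, z) = -3 + f/3
-20783 - 1/(-36730 + q(1/(-222 + 6), 84)) = -20783 - 1/(-36730 + (-3 + 1/(3*(-222 + 6)))) = -20783 - 1/(-36730 + (-3 + (1/3)/(-216))) = -20783 - 1/(-36730 + (-3 + (1/3)*(-1/216))) = -20783 - 1/(-36730 + (-3 - 1/648)) = -20783 - 1/(-36730 - 1945/648) = -20783 - 1/(-23802985/648) = -20783 - 1*(-648/23802985) = -20783 + 648/23802985 = -494697436607/23802985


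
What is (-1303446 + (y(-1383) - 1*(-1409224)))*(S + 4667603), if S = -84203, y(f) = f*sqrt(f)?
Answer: 484822885200 - 6338842200*I*sqrt(1383) ≈ 4.8482e+11 - 2.3573e+11*I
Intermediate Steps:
y(f) = f**(3/2)
(-1303446 + (y(-1383) - 1*(-1409224)))*(S + 4667603) = (-1303446 + ((-1383)**(3/2) - 1*(-1409224)))*(-84203 + 4667603) = (-1303446 + (-1383*I*sqrt(1383) + 1409224))*4583400 = (-1303446 + (1409224 - 1383*I*sqrt(1383)))*4583400 = (105778 - 1383*I*sqrt(1383))*4583400 = 484822885200 - 6338842200*I*sqrt(1383)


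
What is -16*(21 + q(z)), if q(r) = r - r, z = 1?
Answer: -336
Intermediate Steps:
q(r) = 0
-16*(21 + q(z)) = -16*(21 + 0) = -16*21 = -336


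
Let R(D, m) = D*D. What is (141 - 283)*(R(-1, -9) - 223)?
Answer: 31524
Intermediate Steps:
R(D, m) = D**2
(141 - 283)*(R(-1, -9) - 223) = (141 - 283)*((-1)**2 - 223) = -142*(1 - 223) = -142*(-222) = 31524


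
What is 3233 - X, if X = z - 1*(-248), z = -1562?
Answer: 4547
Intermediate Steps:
X = -1314 (X = -1562 - 1*(-248) = -1562 + 248 = -1314)
3233 - X = 3233 - 1*(-1314) = 3233 + 1314 = 4547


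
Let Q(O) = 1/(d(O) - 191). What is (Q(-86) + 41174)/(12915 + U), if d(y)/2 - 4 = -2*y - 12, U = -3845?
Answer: 5640839/1242590 ≈ 4.5396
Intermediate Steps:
d(y) = -16 - 4*y (d(y) = 8 + 2*(-2*y - 12) = 8 + 2*(-12 - 2*y) = 8 + (-24 - 4*y) = -16 - 4*y)
Q(O) = 1/(-207 - 4*O) (Q(O) = 1/((-16 - 4*O) - 191) = 1/(-207 - 4*O))
(Q(-86) + 41174)/(12915 + U) = (-1/(207 + 4*(-86)) + 41174)/(12915 - 3845) = (-1/(207 - 344) + 41174)/9070 = (-1/(-137) + 41174)*(1/9070) = (-1*(-1/137) + 41174)*(1/9070) = (1/137 + 41174)*(1/9070) = (5640839/137)*(1/9070) = 5640839/1242590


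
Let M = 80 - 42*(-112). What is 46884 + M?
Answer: 51668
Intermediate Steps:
M = 4784 (M = 80 + 4704 = 4784)
46884 + M = 46884 + 4784 = 51668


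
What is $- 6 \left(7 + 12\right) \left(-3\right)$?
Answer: $342$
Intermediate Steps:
$- 6 \left(7 + 12\right) \left(-3\right) = \left(-6\right) 19 \left(-3\right) = \left(-114\right) \left(-3\right) = 342$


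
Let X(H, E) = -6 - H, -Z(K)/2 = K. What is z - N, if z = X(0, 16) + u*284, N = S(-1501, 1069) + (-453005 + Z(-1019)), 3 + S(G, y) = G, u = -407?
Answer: 336877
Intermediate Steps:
Z(K) = -2*K
S(G, y) = -3 + G
N = -452471 (N = (-3 - 1501) + (-453005 - 2*(-1019)) = -1504 + (-453005 + 2038) = -1504 - 450967 = -452471)
z = -115594 (z = (-6 - 1*0) - 407*284 = (-6 + 0) - 115588 = -6 - 115588 = -115594)
z - N = -115594 - 1*(-452471) = -115594 + 452471 = 336877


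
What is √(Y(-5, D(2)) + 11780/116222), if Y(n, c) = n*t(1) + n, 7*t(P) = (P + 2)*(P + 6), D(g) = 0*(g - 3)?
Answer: I*√67195492630/58111 ≈ 4.4608*I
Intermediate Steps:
D(g) = 0 (D(g) = 0*(-3 + g) = 0)
t(P) = (2 + P)*(6 + P)/7 (t(P) = ((P + 2)*(P + 6))/7 = ((2 + P)*(6 + P))/7 = (2 + P)*(6 + P)/7)
Y(n, c) = 4*n (Y(n, c) = n*(12/7 + (⅐)*1² + (8/7)*1) + n = n*(12/7 + (⅐)*1 + 8/7) + n = n*(12/7 + ⅐ + 8/7) + n = n*3 + n = 3*n + n = 4*n)
√(Y(-5, D(2)) + 11780/116222) = √(4*(-5) + 11780/116222) = √(-20 + 11780*(1/116222)) = √(-20 + 5890/58111) = √(-1156330/58111) = I*√67195492630/58111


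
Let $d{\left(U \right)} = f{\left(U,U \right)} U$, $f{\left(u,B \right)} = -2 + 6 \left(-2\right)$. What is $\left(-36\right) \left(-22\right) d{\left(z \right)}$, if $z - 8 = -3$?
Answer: $-55440$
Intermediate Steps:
$z = 5$ ($z = 8 - 3 = 5$)
$f{\left(u,B \right)} = -14$ ($f{\left(u,B \right)} = -2 - 12 = -14$)
$d{\left(U \right)} = - 14 U$
$\left(-36\right) \left(-22\right) d{\left(z \right)} = \left(-36\right) \left(-22\right) \left(\left(-14\right) 5\right) = 792 \left(-70\right) = -55440$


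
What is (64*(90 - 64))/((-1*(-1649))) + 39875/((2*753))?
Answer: 68259859/2483394 ≈ 27.487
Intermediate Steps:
(64*(90 - 64))/((-1*(-1649))) + 39875/((2*753)) = (64*26)/1649 + 39875/1506 = 1664*(1/1649) + 39875*(1/1506) = 1664/1649 + 39875/1506 = 68259859/2483394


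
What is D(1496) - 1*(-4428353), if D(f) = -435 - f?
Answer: 4426422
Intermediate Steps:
D(1496) - 1*(-4428353) = (-435 - 1*1496) - 1*(-4428353) = (-435 - 1496) + 4428353 = -1931 + 4428353 = 4426422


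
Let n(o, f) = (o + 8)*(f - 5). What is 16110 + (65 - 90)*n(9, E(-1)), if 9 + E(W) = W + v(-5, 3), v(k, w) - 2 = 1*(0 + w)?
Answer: 20360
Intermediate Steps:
v(k, w) = 2 + w (v(k, w) = 2 + 1*(0 + w) = 2 + 1*w = 2 + w)
E(W) = -4 + W (E(W) = -9 + (W + (2 + 3)) = -9 + (W + 5) = -9 + (5 + W) = -4 + W)
n(o, f) = (-5 + f)*(8 + o) (n(o, f) = (8 + o)*(-5 + f) = (-5 + f)*(8 + o))
16110 + (65 - 90)*n(9, E(-1)) = 16110 + (65 - 90)*(-40 - 5*9 + 8*(-4 - 1) + (-4 - 1)*9) = 16110 - 25*(-40 - 45 + 8*(-5) - 5*9) = 16110 - 25*(-40 - 45 - 40 - 45) = 16110 - 25*(-170) = 16110 + 4250 = 20360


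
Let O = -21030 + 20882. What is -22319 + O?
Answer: -22467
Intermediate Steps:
O = -148
-22319 + O = -22319 - 148 = -22467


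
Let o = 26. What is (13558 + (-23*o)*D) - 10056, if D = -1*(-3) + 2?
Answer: 512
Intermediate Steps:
D = 5 (D = 3 + 2 = 5)
(13558 + (-23*o)*D) - 10056 = (13558 - 23*26*5) - 10056 = (13558 - 598*5) - 10056 = (13558 - 2990) - 10056 = 10568 - 10056 = 512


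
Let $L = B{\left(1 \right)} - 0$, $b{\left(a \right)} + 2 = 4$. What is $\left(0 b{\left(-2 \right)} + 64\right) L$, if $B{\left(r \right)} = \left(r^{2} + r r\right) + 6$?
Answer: $512$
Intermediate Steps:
$b{\left(a \right)} = 2$ ($b{\left(a \right)} = -2 + 4 = 2$)
$B{\left(r \right)} = 6 + 2 r^{2}$ ($B{\left(r \right)} = \left(r^{2} + r^{2}\right) + 6 = 2 r^{2} + 6 = 6 + 2 r^{2}$)
$L = 8$ ($L = \left(6 + 2 \cdot 1^{2}\right) - 0 = \left(6 + 2 \cdot 1\right) + 0 = \left(6 + 2\right) + 0 = 8 + 0 = 8$)
$\left(0 b{\left(-2 \right)} + 64\right) L = \left(0 \cdot 2 + 64\right) 8 = \left(0 + 64\right) 8 = 64 \cdot 8 = 512$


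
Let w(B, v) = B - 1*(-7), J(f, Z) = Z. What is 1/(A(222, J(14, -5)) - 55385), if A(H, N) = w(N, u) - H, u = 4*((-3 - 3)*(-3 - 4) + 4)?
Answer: -1/55605 ≈ -1.7984e-5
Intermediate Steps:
u = 184 (u = 4*(-6*(-7) + 4) = 4*(42 + 4) = 4*46 = 184)
w(B, v) = 7 + B (w(B, v) = B + 7 = 7 + B)
A(H, N) = 7 + N - H (A(H, N) = (7 + N) - H = 7 + N - H)
1/(A(222, J(14, -5)) - 55385) = 1/((7 - 5 - 1*222) - 55385) = 1/((7 - 5 - 222) - 55385) = 1/(-220 - 55385) = 1/(-55605) = -1/55605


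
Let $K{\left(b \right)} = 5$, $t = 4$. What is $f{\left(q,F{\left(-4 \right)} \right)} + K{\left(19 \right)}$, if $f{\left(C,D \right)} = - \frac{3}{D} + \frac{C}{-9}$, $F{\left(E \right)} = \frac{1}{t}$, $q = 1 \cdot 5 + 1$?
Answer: $- \frac{23}{3} \approx -7.6667$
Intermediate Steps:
$q = 6$ ($q = 5 + 1 = 6$)
$F{\left(E \right)} = \frac{1}{4}$
$f{\left(C,D \right)} = - \frac{3}{D} - \frac{C}{9}$ ($f{\left(C,D \right)} = - \frac{3}{D} + C \left(- \frac{1}{9}\right) = - \frac{3}{D} - \frac{C}{9}$)
$f{\left(q,F{\left(-4 \right)} \right)} + K{\left(19 \right)} = \left(- 3 \frac{1}{\frac{1}{4}} - \frac{2}{3}\right) + 5 = \left(\left(-3\right) 4 - \frac{2}{3}\right) + 5 = \left(-12 - \frac{2}{3}\right) + 5 = - \frac{38}{3} + 5 = - \frac{23}{3}$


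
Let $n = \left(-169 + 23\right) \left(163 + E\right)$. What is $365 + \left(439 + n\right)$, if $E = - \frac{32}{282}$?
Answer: $- \frac{3239818}{141} \approx -22977.0$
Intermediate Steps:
$E = - \frac{16}{141}$ ($E = \left(-32\right) \frac{1}{282} = - \frac{16}{141} \approx -0.11348$)
$n = - \frac{3353182}{141}$ ($n = \left(-169 + 23\right) \left(163 - \frac{16}{141}\right) = \left(-146\right) \frac{22967}{141} = - \frac{3353182}{141} \approx -23781.0$)
$365 + \left(439 + n\right) = 365 + \left(439 - \frac{3353182}{141}\right) = 365 - \frac{3291283}{141} = - \frac{3239818}{141}$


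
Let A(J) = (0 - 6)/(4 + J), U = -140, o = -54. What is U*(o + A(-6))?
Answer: 7140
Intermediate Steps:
A(J) = -6/(4 + J)
U*(o + A(-6)) = -140*(-54 - 6/(4 - 6)) = -140*(-54 - 6/(-2)) = -140*(-54 - 6*(-½)) = -140*(-54 + 3) = -140*(-51) = 7140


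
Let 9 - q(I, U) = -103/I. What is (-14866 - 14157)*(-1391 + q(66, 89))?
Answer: 2644256507/66 ≈ 4.0065e+7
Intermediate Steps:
q(I, U) = 9 + 103/I (q(I, U) = 9 - (-103)/I = 9 + 103/I)
(-14866 - 14157)*(-1391 + q(66, 89)) = (-14866 - 14157)*(-1391 + (9 + 103/66)) = -29023*(-1391 + (9 + 103*(1/66))) = -29023*(-1391 + (9 + 103/66)) = -29023*(-1391 + 697/66) = -29023*(-91109/66) = 2644256507/66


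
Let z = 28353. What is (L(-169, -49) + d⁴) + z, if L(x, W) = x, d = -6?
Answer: 29480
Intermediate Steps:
(L(-169, -49) + d⁴) + z = (-169 + (-6)⁴) + 28353 = (-169 + 1296) + 28353 = 1127 + 28353 = 29480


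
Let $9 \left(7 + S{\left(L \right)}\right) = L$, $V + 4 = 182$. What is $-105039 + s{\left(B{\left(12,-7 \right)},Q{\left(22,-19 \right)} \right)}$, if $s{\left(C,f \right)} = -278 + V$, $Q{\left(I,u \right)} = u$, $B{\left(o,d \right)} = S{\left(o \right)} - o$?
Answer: $-105139$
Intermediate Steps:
$V = 178$ ($V = -4 + 182 = 178$)
$S{\left(L \right)} = -7 + \frac{L}{9}$
$B{\left(o,d \right)} = -7 - \frac{8 o}{9}$ ($B{\left(o,d \right)} = \left(-7 + \frac{o}{9}\right) - o = -7 - \frac{8 o}{9}$)
$s{\left(C,f \right)} = -100$ ($s{\left(C,f \right)} = -278 + 178 = -100$)
$-105039 + s{\left(B{\left(12,-7 \right)},Q{\left(22,-19 \right)} \right)} = -105039 - 100 = -105139$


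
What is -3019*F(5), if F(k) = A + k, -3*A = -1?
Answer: -48304/3 ≈ -16101.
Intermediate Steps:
A = ⅓ (A = -⅓*(-1) = ⅓ ≈ 0.33333)
F(k) = ⅓ + k
-3019*F(5) = -3019*(⅓ + 5) = -3019*16/3 = -48304/3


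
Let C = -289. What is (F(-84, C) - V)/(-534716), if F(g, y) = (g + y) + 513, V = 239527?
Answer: 239387/534716 ≈ 0.44769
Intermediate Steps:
F(g, y) = 513 + g + y
(F(-84, C) - V)/(-534716) = ((513 - 84 - 289) - 1*239527)/(-534716) = (140 - 239527)*(-1/534716) = -239387*(-1/534716) = 239387/534716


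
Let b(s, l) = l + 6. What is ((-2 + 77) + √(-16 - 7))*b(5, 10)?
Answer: 1200 + 16*I*√23 ≈ 1200.0 + 76.733*I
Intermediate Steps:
b(s, l) = 6 + l
((-2 + 77) + √(-16 - 7))*b(5, 10) = ((-2 + 77) + √(-16 - 7))*(6 + 10) = (75 + √(-23))*16 = (75 + I*√23)*16 = 1200 + 16*I*√23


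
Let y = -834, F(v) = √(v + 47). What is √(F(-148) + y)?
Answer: √(-834 + I*√101) ≈ 0.174 + 28.88*I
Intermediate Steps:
F(v) = √(47 + v)
√(F(-148) + y) = √(√(47 - 148) - 834) = √(√(-101) - 834) = √(I*√101 - 834) = √(-834 + I*√101)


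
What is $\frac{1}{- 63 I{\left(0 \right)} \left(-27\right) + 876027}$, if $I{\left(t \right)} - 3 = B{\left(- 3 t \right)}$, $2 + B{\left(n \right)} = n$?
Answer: $\frac{1}{877728} \approx 1.1393 \cdot 10^{-6}$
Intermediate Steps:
$B{\left(n \right)} = -2 + n$
$I{\left(t \right)} = 1 - 3 t$ ($I{\left(t \right)} = 3 - \left(2 + 3 t\right) = 1 - 3 t$)
$\frac{1}{- 63 I{\left(0 \right)} \left(-27\right) + 876027} = \frac{1}{- 63 \left(1 - 0\right) \left(-27\right) + 876027} = \frac{1}{- 63 \left(1 + 0\right) \left(-27\right) + 876027} = \frac{1}{\left(-63\right) 1 \left(-27\right) + 876027} = \frac{1}{\left(-63\right) \left(-27\right) + 876027} = \frac{1}{1701 + 876027} = \frac{1}{877728}$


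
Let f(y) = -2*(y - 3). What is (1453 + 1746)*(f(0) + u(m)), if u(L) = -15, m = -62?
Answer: -28791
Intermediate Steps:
f(y) = 6 - 2*y (f(y) = -2*(-3 + y) = 6 - 2*y)
(1453 + 1746)*(f(0) + u(m)) = (1453 + 1746)*((6 - 2*0) - 15) = 3199*((6 + 0) - 15) = 3199*(6 - 15) = 3199*(-9) = -28791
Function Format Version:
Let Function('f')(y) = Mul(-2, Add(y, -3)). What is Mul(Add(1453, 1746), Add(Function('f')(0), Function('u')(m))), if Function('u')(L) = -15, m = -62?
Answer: -28791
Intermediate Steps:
Function('f')(y) = Add(6, Mul(-2, y)) (Function('f')(y) = Mul(-2, Add(-3, y)) = Add(6, Mul(-2, y)))
Mul(Add(1453, 1746), Add(Function('f')(0), Function('u')(m))) = Mul(Add(1453, 1746), Add(Add(6, Mul(-2, 0)), -15)) = Mul(3199, Add(Add(6, 0), -15)) = Mul(3199, Add(6, -15)) = Mul(3199, -9) = -28791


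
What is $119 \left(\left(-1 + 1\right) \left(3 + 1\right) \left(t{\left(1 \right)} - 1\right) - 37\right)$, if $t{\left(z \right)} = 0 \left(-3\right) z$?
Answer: $-4403$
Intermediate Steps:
$t{\left(z \right)} = 0$ ($t{\left(z \right)} = 0 z = 0$)
$119 \left(\left(-1 + 1\right) \left(3 + 1\right) \left(t{\left(1 \right)} - 1\right) - 37\right) = 119 \left(\left(-1 + 1\right) \left(3 + 1\right) \left(0 - 1\right) - 37\right) = 119 \left(0 \cdot 4 \left(-1\right) - 37\right) = 119 \left(0 \left(-1\right) - 37\right) = 119 \left(0 - 37\right) = 119 \left(-37\right) = -4403$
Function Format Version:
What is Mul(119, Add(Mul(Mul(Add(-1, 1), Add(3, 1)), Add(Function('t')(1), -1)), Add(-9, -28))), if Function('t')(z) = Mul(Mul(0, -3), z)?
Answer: -4403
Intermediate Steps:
Function('t')(z) = 0 (Function('t')(z) = Mul(0, z) = 0)
Mul(119, Add(Mul(Mul(Add(-1, 1), Add(3, 1)), Add(Function('t')(1), -1)), Add(-9, -28))) = Mul(119, Add(Mul(Mul(Add(-1, 1), Add(3, 1)), Add(0, -1)), Add(-9, -28))) = Mul(119, Add(Mul(Mul(0, 4), -1), -37)) = Mul(119, Add(Mul(0, -1), -37)) = Mul(119, Add(0, -37)) = Mul(119, -37) = -4403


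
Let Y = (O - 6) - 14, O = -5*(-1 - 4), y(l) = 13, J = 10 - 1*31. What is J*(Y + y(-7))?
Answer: -378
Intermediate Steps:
J = -21 (J = 10 - 31 = -21)
O = 25 (O = -5*(-5) = 25)
Y = 5 (Y = (25 - 6) - 14 = 19 - 14 = 5)
J*(Y + y(-7)) = -21*(5 + 13) = -21*18 = -378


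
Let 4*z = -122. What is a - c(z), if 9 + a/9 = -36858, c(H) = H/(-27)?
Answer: -17917423/54 ≈ -3.3180e+5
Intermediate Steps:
z = -61/2 (z = (1/4)*(-122) = -61/2 ≈ -30.500)
c(H) = -H/27 (c(H) = H*(-1/27) = -H/27)
a = -331803 (a = -81 + 9*(-36858) = -81 - 331722 = -331803)
a - c(z) = -331803 - (-1)*(-61)/(27*2) = -331803 - 1*61/54 = -331803 - 61/54 = -17917423/54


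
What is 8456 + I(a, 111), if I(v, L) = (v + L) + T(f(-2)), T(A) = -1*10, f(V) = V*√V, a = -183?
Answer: 8374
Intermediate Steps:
f(V) = V^(3/2)
T(A) = -10
I(v, L) = -10 + L + v (I(v, L) = (v + L) - 10 = (L + v) - 10 = -10 + L + v)
8456 + I(a, 111) = 8456 + (-10 + 111 - 183) = 8456 - 82 = 8374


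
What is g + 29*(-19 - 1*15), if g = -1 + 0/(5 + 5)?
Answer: -987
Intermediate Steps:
g = -1 (g = -1 + 0/10 = -1 + (⅒)*0 = -1 + 0 = -1)
g + 29*(-19 - 1*15) = -1 + 29*(-19 - 1*15) = -1 + 29*(-19 - 15) = -1 + 29*(-34) = -1 - 986 = -987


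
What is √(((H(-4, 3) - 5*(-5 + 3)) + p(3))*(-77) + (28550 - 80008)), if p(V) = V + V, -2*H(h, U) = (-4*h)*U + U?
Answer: I*√202906/2 ≈ 225.23*I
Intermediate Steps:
H(h, U) = -U/2 + 2*U*h (H(h, U) = -((-4*h)*U + U)/2 = -(-4*U*h + U)/2 = -(U - 4*U*h)/2 = -U/2 + 2*U*h)
p(V) = 2*V
√(((H(-4, 3) - 5*(-5 + 3)) + p(3))*(-77) + (28550 - 80008)) = √((((½)*3*(-1 + 4*(-4)) - 5*(-5 + 3)) + 2*3)*(-77) + (28550 - 80008)) = √((((½)*3*(-1 - 16) - 5*(-2)) + 6)*(-77) - 51458) = √((((½)*3*(-17) - 1*(-10)) + 6)*(-77) - 51458) = √(((-51/2 + 10) + 6)*(-77) - 51458) = √((-31/2 + 6)*(-77) - 51458) = √(-19/2*(-77) - 51458) = √(1463/2 - 51458) = √(-101453/2) = I*√202906/2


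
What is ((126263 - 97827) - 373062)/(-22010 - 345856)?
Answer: 172313/183933 ≈ 0.93682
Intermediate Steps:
((126263 - 97827) - 373062)/(-22010 - 345856) = (28436 - 373062)/(-367866) = -344626*(-1/367866) = 172313/183933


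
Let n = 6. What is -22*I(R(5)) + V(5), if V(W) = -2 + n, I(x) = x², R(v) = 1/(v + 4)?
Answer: 302/81 ≈ 3.7284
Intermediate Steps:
R(v) = 1/(4 + v)
V(W) = 4 (V(W) = -2 + 6 = 4)
-22*I(R(5)) + V(5) = -22/(4 + 5)² + 4 = -22*(1/9)² + 4 = -22*(⅑)² + 4 = -22*1/81 + 4 = -22/81 + 4 = 302/81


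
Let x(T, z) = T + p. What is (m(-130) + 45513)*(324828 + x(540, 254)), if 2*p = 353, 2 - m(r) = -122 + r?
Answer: 29798390263/2 ≈ 1.4899e+10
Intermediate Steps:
m(r) = 124 - r (m(r) = 2 - (-122 + r) = 2 + (122 - r) = 124 - r)
p = 353/2 (p = (1/2)*353 = 353/2 ≈ 176.50)
x(T, z) = 353/2 + T (x(T, z) = T + 353/2 = 353/2 + T)
(m(-130) + 45513)*(324828 + x(540, 254)) = ((124 - 1*(-130)) + 45513)*(324828 + (353/2 + 540)) = ((124 + 130) + 45513)*(324828 + 1433/2) = (254 + 45513)*(651089/2) = 45767*(651089/2) = 29798390263/2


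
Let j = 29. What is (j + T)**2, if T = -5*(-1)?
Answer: 1156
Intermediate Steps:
T = 5
(j + T)**2 = (29 + 5)**2 = 34**2 = 1156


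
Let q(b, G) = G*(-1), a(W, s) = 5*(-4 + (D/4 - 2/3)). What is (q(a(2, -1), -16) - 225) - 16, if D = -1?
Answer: -225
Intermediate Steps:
a(W, s) = -295/12 (a(W, s) = 5*(-4 + (-1/4 - 2/3)) = 5*(-4 - 11/12) = 5*(-59/12) = -295/12)
q(b, G) = -G
(q(a(2, -1), -16) - 225) - 16 = (-1*(-16) - 225) - 16 = (16 - 225) - 16 = -209 - 16 = -225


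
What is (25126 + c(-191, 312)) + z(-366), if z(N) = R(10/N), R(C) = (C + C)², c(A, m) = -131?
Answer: 837057655/33489 ≈ 24995.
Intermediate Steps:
R(C) = 4*C² (R(C) = (2*C)² = 4*C²)
z(N) = 400/N² (z(N) = 4*(10/N)² = 4*(100/N²) = 400/N²)
(25126 + c(-191, 312)) + z(-366) = (25126 - 131) + 400/(-366)² = 24995 + 400*(1/133956) = 24995 + 100/33489 = 837057655/33489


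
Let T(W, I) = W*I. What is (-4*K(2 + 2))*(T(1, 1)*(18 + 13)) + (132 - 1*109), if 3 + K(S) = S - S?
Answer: 395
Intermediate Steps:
T(W, I) = I*W
K(S) = -3 (K(S) = -3 + (S - S) = -3 + 0 = -3)
(-4*K(2 + 2))*(T(1, 1)*(18 + 13)) + (132 - 1*109) = (-4*(-3))*((1*1)*(18 + 13)) + (132 - 1*109) = 12*(1*31) + (132 - 109) = 12*31 + 23 = 372 + 23 = 395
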